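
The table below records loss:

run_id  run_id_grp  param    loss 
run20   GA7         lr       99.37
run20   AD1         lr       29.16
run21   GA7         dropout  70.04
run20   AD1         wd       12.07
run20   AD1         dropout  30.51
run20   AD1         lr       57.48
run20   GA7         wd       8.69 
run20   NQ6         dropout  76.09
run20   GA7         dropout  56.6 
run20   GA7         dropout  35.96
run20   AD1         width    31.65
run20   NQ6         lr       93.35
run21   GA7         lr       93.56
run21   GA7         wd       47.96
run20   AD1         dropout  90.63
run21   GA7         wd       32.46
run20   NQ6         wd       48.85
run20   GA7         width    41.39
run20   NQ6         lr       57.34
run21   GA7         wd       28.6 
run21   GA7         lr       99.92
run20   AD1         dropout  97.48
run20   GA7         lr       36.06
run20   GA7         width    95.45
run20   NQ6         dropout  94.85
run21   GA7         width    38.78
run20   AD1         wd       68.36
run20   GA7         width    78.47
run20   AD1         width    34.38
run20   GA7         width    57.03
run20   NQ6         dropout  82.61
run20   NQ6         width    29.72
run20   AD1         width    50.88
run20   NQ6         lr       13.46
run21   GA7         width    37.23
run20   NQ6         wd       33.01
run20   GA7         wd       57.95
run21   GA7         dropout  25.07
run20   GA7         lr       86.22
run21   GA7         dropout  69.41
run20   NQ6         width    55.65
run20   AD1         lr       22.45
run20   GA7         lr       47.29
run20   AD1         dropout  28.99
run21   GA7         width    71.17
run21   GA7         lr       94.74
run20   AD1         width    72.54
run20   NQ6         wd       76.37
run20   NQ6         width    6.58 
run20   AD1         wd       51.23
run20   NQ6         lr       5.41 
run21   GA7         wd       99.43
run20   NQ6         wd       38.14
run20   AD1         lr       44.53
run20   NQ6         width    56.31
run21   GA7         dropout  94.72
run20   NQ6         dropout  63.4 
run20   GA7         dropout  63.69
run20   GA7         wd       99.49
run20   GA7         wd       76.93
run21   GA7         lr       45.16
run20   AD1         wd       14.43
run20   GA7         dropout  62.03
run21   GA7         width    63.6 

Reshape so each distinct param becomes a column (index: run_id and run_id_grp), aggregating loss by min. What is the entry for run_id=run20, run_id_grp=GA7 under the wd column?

Rows with run_id=run20, run_id_grp=GA7 and param=wd: loss values are 8.69, 57.95, 99.49, 76.93.
min(8.69, 57.95, 99.49, 76.93) = 8.69.

8.69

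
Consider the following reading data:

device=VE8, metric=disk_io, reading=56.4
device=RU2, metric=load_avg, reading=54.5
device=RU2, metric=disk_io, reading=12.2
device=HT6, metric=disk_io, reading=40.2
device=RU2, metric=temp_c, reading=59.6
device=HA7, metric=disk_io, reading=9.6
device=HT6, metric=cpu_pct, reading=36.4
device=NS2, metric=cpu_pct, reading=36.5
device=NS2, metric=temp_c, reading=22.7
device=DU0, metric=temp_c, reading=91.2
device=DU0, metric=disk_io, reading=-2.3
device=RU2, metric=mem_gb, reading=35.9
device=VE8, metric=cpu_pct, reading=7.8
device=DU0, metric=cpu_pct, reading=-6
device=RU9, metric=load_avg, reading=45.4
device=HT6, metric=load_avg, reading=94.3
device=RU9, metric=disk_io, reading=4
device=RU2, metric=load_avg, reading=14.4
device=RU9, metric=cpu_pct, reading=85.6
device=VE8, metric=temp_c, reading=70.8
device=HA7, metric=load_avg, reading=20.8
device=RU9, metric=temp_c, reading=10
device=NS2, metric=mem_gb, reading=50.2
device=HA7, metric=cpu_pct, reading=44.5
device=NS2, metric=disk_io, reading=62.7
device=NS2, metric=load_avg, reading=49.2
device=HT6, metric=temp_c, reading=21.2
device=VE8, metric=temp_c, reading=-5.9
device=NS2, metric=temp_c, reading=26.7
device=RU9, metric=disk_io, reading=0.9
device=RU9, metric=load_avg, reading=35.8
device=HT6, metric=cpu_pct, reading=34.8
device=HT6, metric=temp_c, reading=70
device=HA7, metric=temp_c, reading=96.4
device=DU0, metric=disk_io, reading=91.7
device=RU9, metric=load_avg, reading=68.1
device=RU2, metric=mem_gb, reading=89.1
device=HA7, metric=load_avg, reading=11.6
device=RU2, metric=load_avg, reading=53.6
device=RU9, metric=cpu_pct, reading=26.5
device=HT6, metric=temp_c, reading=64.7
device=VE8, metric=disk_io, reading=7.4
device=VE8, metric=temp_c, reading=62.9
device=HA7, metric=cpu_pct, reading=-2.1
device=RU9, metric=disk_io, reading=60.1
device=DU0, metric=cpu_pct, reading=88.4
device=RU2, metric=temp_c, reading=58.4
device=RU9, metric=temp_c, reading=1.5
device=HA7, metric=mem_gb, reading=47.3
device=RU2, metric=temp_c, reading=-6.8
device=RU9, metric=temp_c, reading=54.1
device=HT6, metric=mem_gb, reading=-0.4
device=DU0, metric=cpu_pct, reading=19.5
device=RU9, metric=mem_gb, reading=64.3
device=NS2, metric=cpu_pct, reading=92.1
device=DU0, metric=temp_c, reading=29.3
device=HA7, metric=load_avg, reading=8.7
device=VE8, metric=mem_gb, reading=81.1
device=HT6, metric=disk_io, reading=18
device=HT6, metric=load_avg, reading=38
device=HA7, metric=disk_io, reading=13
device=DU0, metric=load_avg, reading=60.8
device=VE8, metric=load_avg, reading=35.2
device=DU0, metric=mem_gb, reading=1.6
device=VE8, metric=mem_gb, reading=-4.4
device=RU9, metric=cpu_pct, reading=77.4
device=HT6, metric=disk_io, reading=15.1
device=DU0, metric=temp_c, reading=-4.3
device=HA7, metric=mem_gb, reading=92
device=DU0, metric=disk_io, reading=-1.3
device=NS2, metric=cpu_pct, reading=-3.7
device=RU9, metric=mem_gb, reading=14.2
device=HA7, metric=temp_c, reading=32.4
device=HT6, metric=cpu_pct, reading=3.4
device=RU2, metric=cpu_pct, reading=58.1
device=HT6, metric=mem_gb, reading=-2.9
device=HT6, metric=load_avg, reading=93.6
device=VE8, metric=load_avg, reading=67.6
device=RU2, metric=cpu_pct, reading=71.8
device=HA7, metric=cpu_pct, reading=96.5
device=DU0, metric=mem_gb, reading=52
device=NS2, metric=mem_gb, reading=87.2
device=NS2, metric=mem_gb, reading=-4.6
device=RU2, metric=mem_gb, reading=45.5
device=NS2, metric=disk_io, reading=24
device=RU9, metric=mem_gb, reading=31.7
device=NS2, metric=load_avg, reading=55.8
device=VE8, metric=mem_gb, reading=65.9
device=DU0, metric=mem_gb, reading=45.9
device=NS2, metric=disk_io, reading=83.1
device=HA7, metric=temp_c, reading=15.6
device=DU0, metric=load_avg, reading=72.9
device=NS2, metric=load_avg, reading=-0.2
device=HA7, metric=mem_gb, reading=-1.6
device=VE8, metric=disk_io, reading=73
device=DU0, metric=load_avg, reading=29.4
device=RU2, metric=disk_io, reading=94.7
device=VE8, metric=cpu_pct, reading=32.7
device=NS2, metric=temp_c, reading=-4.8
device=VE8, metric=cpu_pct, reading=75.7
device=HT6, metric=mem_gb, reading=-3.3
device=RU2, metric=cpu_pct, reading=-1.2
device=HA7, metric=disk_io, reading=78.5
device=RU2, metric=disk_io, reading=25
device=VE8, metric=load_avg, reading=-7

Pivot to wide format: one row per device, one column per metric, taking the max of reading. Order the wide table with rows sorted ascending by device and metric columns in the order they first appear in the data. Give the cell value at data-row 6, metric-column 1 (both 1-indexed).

60.1

With rows sorted ascending by device, row 6 is device=RU9. metric columns in first-appearance order: disk_io, load_avg, temp_c, cpu_pct, mem_gb; column 1 is disk_io.
Long rows with device=RU9, metric=disk_io: max(4, 0.9, 60.1) = 60.1.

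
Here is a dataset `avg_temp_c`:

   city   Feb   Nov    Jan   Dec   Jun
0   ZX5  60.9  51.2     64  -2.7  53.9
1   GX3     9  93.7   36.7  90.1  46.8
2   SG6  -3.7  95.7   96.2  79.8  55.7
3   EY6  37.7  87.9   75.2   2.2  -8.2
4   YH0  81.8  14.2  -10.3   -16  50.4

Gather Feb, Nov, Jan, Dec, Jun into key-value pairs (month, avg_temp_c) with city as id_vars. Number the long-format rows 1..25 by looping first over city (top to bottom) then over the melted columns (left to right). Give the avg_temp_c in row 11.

25 rows total (5 × 5). Row 11: index ⌊(11-1)/5⌋ = 2 into city → SG6; (11-1) mod 5 = 0 into the melted columns → Feb.
So row 11 is (SG6, Feb, -3.7); avg_temp_c = -3.7.

-3.7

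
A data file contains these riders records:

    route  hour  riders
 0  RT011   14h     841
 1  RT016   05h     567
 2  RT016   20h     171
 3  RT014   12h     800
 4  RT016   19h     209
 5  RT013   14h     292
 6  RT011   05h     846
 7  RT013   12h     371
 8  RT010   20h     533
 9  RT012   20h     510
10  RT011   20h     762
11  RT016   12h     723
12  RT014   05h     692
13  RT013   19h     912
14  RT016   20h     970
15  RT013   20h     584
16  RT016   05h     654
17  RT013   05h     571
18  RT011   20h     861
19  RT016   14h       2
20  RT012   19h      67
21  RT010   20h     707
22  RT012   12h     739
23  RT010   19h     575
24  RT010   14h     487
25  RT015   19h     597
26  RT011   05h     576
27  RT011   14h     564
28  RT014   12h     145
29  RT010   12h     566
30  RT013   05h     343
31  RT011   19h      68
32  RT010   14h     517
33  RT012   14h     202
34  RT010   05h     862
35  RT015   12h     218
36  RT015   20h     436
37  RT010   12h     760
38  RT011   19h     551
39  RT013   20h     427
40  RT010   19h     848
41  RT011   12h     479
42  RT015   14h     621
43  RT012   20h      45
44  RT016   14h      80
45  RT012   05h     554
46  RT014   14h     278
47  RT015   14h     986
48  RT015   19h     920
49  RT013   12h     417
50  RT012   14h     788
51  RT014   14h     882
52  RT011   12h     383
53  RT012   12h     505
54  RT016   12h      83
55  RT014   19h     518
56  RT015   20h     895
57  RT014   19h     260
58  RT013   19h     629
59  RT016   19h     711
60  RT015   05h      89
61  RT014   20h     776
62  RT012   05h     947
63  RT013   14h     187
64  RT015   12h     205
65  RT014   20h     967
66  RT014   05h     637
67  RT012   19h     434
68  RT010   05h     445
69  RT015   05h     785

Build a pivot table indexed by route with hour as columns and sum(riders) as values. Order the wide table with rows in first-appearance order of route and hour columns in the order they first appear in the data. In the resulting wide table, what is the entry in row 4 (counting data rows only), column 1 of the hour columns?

479

With rows in first-appearance order of route, row 4 is route=RT013. hour columns in first-appearance order: 14h, 05h, 20h, 12h, 19h; column 1 is 14h.
Long rows with route=RT013, hour=14h: 292 + 187 = 479.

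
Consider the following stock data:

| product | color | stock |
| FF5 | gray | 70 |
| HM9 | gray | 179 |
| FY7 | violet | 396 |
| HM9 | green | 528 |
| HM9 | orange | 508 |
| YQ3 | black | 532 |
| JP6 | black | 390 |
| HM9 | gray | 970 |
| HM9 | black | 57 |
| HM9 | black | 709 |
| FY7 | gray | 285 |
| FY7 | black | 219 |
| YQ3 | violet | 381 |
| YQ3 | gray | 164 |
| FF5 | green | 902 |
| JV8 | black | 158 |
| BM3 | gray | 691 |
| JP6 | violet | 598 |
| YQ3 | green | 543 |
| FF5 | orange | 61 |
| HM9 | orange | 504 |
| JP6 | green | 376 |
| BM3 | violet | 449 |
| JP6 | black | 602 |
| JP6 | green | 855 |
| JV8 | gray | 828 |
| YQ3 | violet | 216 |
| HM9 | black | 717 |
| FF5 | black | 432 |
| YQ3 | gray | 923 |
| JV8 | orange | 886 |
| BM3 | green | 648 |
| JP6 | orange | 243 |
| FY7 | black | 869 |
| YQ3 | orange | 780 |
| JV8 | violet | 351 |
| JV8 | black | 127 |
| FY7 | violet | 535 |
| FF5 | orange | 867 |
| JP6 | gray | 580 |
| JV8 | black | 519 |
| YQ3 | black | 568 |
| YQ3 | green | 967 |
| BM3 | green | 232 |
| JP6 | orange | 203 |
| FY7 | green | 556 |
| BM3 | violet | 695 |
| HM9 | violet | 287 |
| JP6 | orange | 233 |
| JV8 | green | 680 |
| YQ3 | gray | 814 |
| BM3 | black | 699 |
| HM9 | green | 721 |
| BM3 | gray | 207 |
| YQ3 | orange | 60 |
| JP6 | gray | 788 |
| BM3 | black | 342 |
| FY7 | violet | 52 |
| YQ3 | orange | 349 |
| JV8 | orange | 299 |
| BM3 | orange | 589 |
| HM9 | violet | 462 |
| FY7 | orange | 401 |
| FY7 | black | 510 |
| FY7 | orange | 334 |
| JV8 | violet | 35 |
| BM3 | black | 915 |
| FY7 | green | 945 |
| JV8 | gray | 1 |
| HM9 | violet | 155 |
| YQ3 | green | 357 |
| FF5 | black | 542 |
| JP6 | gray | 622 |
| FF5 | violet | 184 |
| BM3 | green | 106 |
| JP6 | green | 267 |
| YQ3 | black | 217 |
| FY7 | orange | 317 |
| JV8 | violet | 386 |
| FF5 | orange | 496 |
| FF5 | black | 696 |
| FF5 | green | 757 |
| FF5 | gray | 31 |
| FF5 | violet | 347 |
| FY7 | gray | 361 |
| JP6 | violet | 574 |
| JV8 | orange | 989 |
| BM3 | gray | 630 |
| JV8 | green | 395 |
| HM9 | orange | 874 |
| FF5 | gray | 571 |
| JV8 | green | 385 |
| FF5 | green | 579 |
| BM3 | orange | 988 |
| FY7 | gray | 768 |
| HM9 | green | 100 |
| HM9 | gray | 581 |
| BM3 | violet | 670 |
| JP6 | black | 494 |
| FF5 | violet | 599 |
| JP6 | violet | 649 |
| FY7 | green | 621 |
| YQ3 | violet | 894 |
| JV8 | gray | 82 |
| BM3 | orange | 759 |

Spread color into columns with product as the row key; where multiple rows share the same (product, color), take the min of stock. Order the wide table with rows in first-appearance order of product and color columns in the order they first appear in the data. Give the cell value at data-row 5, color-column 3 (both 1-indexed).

267

With rows in first-appearance order of product, row 5 is product=JP6. color columns in first-appearance order: gray, violet, green, orange, black; column 3 is green.
Long rows with product=JP6, color=green: min(376, 855, 267) = 267.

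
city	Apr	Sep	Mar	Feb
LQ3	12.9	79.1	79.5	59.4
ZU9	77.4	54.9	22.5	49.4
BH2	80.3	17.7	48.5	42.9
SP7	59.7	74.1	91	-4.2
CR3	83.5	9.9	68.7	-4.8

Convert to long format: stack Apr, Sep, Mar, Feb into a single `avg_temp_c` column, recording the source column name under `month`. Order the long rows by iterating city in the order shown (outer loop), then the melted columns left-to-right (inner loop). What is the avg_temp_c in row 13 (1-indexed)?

20 rows total (5 × 4). Row 13: index ⌊(13-1)/4⌋ = 3 into city → SP7; (13-1) mod 4 = 0 into the melted columns → Apr.
So row 13 is (SP7, Apr, 59.7); avg_temp_c = 59.7.

59.7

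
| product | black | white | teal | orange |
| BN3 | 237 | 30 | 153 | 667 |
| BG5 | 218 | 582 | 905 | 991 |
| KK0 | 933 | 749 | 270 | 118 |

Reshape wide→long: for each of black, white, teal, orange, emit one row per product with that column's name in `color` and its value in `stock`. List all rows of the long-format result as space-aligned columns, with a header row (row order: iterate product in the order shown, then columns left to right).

Each (product, column) pair becomes one row: 3 × 4 = 12 rows.
For example, (BN3, black) → stock=237.

product  color   stock
BN3      black   237  
BN3      white   30   
BN3      teal    153  
BN3      orange  667  
BG5      black   218  
BG5      white   582  
BG5      teal    905  
BG5      orange  991  
KK0      black   933  
KK0      white   749  
KK0      teal    270  
KK0      orange  118  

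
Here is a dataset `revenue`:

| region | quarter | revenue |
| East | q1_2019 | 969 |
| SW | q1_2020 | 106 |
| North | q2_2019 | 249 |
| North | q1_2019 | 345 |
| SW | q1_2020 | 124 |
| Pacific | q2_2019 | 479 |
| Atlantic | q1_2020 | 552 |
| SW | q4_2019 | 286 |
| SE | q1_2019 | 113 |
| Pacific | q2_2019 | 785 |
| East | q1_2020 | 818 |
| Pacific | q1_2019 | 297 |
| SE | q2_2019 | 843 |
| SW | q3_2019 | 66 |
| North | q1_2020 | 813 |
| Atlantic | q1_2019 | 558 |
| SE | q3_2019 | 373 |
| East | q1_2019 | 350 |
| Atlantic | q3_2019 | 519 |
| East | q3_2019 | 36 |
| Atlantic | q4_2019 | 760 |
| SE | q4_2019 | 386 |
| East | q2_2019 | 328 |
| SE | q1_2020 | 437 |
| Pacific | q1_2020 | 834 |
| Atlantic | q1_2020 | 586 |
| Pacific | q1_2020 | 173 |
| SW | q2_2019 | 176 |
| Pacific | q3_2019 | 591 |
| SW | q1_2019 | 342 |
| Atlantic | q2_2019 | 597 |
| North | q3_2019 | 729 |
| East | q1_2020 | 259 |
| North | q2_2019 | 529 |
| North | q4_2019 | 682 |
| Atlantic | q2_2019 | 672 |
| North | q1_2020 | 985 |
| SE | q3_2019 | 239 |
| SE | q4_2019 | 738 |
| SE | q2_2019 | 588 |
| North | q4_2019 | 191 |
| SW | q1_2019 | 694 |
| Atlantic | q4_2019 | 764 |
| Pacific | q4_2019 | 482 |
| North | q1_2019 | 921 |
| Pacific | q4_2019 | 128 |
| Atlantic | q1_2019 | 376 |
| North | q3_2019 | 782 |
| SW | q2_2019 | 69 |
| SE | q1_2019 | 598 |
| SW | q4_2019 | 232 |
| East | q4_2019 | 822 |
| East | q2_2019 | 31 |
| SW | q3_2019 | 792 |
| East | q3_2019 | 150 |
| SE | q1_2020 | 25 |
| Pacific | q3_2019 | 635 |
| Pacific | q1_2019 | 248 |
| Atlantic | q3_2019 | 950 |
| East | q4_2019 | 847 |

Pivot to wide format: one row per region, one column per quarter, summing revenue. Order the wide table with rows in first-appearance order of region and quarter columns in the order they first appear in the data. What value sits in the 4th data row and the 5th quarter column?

With rows in first-appearance order of region, row 4 is region=Pacific. quarter columns in first-appearance order: q1_2019, q1_2020, q2_2019, q4_2019, q3_2019; column 5 is q3_2019.
Long rows with region=Pacific, quarter=q3_2019: 591 + 635 = 1226.

1226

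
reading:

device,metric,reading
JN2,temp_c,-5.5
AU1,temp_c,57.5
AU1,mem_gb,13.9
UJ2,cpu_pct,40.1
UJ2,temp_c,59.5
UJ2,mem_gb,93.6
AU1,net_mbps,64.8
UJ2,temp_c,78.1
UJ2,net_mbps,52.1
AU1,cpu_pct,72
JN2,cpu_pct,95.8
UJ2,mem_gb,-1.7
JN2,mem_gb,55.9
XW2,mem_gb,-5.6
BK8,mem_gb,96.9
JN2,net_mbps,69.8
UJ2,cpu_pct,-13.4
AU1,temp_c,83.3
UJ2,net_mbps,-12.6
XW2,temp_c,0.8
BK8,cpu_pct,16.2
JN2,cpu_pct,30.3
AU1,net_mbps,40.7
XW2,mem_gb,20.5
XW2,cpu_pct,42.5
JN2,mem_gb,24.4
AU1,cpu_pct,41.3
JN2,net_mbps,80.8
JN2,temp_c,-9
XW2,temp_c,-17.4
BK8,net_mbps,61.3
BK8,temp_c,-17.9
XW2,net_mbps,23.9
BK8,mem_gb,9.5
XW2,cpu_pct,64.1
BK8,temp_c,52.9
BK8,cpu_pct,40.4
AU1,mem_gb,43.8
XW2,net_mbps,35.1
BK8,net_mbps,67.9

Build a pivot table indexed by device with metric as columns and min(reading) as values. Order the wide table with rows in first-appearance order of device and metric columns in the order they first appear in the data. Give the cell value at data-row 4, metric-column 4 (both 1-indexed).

23.9

With rows in first-appearance order of device, row 4 is device=XW2. metric columns in first-appearance order: temp_c, mem_gb, cpu_pct, net_mbps; column 4 is net_mbps.
Long rows with device=XW2, metric=net_mbps: min(23.9, 35.1) = 23.9.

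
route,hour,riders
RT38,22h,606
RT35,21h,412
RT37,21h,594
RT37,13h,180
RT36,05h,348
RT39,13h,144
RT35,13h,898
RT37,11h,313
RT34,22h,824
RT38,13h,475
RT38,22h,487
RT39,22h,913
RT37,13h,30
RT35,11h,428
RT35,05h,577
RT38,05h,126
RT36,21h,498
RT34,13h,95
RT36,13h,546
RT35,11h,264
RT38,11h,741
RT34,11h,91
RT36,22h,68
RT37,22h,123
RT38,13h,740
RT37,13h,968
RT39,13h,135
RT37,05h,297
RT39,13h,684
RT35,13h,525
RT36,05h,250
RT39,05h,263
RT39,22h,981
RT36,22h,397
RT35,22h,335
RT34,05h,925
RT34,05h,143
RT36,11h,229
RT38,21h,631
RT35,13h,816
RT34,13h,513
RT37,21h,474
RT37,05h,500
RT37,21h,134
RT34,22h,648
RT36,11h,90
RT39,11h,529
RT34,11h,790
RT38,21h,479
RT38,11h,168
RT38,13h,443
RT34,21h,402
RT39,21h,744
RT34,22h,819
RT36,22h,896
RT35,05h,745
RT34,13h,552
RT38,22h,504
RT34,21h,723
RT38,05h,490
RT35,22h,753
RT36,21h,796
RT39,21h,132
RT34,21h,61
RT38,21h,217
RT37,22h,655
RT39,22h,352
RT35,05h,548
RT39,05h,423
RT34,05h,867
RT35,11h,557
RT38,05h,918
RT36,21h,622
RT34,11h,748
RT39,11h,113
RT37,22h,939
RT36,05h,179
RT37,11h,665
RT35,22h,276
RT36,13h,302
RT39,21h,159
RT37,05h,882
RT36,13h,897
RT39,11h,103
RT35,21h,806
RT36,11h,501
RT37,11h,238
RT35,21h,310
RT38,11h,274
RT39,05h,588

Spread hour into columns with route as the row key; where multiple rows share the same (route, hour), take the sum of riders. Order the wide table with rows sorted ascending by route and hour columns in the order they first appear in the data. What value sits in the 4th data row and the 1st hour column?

1717

With rows sorted ascending by route, row 4 is route=RT37. hour columns in first-appearance order: 22h, 21h, 13h, 05h, 11h; column 1 is 22h.
Long rows with route=RT37, hour=22h: 123 + 655 + 939 = 1717.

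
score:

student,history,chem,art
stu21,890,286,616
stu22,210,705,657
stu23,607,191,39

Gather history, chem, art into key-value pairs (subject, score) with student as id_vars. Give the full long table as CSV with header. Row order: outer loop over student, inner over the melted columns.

Each (student, column) pair becomes one row: 3 × 3 = 9 rows.
For example, (stu21, history) → score=890.

student,subject,score
stu21,history,890
stu21,chem,286
stu21,art,616
stu22,history,210
stu22,chem,705
stu22,art,657
stu23,history,607
stu23,chem,191
stu23,art,39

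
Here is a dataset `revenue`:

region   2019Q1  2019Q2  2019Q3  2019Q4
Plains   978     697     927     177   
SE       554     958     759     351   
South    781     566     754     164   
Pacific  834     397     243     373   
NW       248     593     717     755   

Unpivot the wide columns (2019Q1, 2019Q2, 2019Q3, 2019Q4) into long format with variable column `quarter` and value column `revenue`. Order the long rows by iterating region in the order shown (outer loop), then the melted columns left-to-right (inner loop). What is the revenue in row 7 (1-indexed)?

20 rows total (5 × 4). Row 7: index ⌊(7-1)/4⌋ = 1 into region → SE; (7-1) mod 4 = 2 into the melted columns → 2019Q3.
So row 7 is (SE, 2019Q3, 759); revenue = 759.

759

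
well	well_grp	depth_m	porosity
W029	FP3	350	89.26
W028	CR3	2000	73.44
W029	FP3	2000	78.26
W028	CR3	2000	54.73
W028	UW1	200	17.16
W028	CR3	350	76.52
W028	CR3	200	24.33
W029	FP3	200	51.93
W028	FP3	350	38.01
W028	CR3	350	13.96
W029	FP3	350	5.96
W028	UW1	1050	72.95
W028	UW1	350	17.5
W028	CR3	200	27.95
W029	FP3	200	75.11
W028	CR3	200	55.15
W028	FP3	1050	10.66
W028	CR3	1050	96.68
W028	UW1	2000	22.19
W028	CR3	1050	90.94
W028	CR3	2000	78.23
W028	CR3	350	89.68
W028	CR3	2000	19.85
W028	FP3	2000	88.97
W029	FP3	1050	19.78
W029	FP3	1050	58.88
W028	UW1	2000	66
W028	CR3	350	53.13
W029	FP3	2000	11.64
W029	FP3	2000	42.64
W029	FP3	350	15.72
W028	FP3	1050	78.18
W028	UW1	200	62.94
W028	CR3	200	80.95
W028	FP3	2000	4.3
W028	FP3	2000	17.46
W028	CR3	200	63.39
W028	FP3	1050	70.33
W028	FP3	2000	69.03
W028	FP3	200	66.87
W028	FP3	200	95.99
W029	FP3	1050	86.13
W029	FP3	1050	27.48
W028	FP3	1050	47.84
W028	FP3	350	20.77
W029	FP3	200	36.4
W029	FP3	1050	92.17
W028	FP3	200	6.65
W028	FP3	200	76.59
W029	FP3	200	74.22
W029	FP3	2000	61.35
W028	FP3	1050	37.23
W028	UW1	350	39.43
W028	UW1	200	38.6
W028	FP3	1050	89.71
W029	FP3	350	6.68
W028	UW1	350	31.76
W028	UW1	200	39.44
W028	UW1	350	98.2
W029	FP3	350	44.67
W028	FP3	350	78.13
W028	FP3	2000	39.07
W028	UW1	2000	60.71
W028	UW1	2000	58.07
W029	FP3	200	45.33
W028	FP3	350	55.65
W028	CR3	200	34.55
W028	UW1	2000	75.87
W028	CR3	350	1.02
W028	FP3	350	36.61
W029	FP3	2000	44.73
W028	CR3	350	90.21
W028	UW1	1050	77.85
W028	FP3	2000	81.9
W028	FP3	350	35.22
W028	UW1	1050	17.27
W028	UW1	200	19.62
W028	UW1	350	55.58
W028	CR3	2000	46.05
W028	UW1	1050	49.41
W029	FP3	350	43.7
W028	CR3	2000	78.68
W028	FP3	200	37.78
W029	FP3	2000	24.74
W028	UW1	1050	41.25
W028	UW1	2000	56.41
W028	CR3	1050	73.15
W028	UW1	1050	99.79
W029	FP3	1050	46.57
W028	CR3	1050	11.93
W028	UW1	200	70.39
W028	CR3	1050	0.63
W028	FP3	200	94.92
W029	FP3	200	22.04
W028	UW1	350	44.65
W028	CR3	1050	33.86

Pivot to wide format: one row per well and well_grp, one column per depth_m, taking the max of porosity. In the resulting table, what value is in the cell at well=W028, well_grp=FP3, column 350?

Rows with well=W028, well_grp=FP3 and depth_m=350: porosity values are 38.01, 20.77, 78.13, 55.65, 36.61, 35.22.
max(38.01, 20.77, 78.13, 55.65, 36.61, 35.22) = 78.13.

78.13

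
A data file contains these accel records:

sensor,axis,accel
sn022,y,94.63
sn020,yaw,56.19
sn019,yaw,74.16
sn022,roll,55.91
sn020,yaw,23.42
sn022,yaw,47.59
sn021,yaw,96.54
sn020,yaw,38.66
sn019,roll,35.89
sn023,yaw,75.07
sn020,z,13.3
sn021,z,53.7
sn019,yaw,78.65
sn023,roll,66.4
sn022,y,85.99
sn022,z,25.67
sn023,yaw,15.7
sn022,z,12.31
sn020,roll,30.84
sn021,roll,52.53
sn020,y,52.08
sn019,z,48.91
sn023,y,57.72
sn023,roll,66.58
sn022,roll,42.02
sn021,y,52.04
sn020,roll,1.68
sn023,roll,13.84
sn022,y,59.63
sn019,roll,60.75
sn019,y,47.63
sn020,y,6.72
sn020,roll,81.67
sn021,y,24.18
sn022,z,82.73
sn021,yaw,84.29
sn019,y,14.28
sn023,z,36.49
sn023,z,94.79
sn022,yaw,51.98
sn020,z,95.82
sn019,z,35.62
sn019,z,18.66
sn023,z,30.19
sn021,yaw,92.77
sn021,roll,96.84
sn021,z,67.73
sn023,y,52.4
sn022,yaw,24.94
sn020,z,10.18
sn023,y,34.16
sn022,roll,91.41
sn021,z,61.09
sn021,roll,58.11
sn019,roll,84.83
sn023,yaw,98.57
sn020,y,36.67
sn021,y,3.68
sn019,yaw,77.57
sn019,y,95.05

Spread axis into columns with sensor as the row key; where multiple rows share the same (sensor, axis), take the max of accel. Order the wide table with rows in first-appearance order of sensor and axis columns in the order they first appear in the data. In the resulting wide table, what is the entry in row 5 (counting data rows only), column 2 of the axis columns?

98.57

With rows in first-appearance order of sensor, row 5 is sensor=sn023. axis columns in first-appearance order: y, yaw, roll, z; column 2 is yaw.
Long rows with sensor=sn023, axis=yaw: max(75.07, 15.7, 98.57) = 98.57.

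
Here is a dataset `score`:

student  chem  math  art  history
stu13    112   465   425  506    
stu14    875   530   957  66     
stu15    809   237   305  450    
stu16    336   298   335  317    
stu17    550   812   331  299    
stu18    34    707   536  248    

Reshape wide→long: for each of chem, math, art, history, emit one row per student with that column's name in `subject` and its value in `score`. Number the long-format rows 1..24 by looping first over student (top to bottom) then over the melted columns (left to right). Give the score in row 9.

809

24 rows total (6 × 4). Row 9: index ⌊(9-1)/4⌋ = 2 into student → stu15; (9-1) mod 4 = 0 into the melted columns → chem.
So row 9 is (stu15, chem, 809); score = 809.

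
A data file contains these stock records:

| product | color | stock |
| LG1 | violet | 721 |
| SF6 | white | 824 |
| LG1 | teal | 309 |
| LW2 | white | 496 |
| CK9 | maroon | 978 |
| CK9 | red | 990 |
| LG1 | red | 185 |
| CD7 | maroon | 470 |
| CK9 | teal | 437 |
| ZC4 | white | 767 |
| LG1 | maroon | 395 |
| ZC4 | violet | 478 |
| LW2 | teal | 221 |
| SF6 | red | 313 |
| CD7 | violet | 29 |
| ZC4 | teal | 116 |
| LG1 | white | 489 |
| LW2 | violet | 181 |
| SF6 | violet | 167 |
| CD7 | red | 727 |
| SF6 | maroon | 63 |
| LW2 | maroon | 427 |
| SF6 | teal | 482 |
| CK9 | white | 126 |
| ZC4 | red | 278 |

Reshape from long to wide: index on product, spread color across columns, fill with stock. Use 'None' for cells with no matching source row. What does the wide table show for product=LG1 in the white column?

489

The long row with product=LG1, color=white has stock=489.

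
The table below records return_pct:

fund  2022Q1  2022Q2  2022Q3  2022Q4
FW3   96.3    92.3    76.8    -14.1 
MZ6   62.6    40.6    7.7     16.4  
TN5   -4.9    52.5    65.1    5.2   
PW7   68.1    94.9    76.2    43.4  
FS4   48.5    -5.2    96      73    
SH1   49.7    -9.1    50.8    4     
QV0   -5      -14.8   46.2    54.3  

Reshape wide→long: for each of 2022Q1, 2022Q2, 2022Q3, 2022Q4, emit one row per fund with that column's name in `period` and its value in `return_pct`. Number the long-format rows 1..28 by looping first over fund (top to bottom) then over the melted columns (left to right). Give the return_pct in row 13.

28 rows total (7 × 4). Row 13: index ⌊(13-1)/4⌋ = 3 into fund → PW7; (13-1) mod 4 = 0 into the melted columns → 2022Q1.
So row 13 is (PW7, 2022Q1, 68.1); return_pct = 68.1.

68.1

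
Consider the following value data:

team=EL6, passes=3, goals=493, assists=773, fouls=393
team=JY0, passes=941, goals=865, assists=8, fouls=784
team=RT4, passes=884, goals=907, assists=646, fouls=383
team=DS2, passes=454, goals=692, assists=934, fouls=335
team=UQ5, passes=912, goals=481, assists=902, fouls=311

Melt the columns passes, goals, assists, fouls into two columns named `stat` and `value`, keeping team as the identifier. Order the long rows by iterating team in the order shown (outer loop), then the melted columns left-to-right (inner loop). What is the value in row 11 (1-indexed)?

646

20 rows total (5 × 4). Row 11: index ⌊(11-1)/4⌋ = 2 into team → RT4; (11-1) mod 4 = 2 into the melted columns → assists.
So row 11 is (RT4, assists, 646); value = 646.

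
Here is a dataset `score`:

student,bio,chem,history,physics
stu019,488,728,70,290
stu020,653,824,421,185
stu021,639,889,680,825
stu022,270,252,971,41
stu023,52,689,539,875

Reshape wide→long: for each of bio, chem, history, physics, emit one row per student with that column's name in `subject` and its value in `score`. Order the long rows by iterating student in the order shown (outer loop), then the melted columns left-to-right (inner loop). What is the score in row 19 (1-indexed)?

539

20 rows total (5 × 4). Row 19: index ⌊(19-1)/4⌋ = 4 into student → stu023; (19-1) mod 4 = 2 into the melted columns → history.
So row 19 is (stu023, history, 539); score = 539.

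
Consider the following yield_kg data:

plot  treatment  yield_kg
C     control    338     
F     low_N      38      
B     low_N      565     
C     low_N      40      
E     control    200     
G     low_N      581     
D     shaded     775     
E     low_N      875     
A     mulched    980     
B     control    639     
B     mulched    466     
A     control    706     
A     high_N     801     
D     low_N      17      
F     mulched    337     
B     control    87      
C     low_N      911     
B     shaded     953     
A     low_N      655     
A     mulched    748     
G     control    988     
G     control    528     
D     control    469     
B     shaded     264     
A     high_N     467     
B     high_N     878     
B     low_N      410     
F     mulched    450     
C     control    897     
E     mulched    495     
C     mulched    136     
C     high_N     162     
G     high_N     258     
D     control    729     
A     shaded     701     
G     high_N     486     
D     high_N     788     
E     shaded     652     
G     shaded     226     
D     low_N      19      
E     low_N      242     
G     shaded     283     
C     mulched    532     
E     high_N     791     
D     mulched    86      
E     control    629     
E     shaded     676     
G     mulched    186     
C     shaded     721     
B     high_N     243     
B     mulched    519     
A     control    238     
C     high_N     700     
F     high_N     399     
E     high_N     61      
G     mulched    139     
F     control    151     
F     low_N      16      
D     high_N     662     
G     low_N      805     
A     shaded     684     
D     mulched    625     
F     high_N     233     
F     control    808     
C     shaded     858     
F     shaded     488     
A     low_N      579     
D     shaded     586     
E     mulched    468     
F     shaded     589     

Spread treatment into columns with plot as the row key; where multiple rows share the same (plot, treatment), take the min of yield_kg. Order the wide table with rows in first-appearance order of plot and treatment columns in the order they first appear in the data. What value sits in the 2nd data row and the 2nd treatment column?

With rows in first-appearance order of plot, row 2 is plot=F. treatment columns in first-appearance order: control, low_N, shaded, mulched, high_N; column 2 is low_N.
Long rows with plot=F, treatment=low_N: min(38, 16) = 16.

16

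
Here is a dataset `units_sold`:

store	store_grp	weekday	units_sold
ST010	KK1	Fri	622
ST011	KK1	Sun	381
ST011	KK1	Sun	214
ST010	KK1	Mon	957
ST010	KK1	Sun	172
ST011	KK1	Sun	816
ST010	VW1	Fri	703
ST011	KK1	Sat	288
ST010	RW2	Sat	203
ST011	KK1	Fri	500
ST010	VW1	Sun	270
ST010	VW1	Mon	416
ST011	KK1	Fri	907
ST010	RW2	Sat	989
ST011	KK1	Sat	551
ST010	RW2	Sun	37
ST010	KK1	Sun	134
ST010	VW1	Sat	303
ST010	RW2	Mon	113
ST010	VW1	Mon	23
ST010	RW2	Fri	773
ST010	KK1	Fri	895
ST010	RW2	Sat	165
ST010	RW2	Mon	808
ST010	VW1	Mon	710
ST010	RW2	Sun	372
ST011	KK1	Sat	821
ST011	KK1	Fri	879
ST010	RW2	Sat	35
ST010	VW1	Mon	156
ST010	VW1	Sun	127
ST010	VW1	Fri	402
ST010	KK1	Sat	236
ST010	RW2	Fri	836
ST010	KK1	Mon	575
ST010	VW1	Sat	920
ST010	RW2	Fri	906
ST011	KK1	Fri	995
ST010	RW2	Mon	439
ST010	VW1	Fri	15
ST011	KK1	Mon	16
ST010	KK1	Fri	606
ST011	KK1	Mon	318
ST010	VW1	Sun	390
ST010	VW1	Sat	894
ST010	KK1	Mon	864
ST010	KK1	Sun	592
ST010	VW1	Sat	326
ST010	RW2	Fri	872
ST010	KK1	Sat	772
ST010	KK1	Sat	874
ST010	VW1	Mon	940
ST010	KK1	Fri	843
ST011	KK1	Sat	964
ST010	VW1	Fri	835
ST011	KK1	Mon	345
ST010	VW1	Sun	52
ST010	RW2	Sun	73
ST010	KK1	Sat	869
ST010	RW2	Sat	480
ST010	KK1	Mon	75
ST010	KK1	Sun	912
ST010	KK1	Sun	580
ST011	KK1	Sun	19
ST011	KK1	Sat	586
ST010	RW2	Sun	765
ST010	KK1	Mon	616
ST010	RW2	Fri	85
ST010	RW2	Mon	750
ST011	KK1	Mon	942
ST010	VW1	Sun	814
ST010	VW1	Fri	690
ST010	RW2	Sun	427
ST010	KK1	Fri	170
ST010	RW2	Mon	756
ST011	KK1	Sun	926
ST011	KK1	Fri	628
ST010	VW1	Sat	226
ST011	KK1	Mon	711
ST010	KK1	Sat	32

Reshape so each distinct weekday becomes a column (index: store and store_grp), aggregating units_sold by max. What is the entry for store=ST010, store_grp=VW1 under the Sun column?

814

Rows with store=ST010, store_grp=VW1 and weekday=Sun: units_sold values are 270, 127, 390, 52, 814.
max(270, 127, 390, 52, 814) = 814.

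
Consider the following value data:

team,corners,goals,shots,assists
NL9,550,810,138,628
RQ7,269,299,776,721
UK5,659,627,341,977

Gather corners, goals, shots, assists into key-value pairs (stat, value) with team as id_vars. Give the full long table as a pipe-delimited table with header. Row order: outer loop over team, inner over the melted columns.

Each (team, column) pair becomes one row: 3 × 4 = 12 rows.
For example, (NL9, corners) → value=550.

| team | stat | value |
| NL9 | corners | 550 |
| NL9 | goals | 810 |
| NL9 | shots | 138 |
| NL9 | assists | 628 |
| RQ7 | corners | 269 |
| RQ7 | goals | 299 |
| RQ7 | shots | 776 |
| RQ7 | assists | 721 |
| UK5 | corners | 659 |
| UK5 | goals | 627 |
| UK5 | shots | 341 |
| UK5 | assists | 977 |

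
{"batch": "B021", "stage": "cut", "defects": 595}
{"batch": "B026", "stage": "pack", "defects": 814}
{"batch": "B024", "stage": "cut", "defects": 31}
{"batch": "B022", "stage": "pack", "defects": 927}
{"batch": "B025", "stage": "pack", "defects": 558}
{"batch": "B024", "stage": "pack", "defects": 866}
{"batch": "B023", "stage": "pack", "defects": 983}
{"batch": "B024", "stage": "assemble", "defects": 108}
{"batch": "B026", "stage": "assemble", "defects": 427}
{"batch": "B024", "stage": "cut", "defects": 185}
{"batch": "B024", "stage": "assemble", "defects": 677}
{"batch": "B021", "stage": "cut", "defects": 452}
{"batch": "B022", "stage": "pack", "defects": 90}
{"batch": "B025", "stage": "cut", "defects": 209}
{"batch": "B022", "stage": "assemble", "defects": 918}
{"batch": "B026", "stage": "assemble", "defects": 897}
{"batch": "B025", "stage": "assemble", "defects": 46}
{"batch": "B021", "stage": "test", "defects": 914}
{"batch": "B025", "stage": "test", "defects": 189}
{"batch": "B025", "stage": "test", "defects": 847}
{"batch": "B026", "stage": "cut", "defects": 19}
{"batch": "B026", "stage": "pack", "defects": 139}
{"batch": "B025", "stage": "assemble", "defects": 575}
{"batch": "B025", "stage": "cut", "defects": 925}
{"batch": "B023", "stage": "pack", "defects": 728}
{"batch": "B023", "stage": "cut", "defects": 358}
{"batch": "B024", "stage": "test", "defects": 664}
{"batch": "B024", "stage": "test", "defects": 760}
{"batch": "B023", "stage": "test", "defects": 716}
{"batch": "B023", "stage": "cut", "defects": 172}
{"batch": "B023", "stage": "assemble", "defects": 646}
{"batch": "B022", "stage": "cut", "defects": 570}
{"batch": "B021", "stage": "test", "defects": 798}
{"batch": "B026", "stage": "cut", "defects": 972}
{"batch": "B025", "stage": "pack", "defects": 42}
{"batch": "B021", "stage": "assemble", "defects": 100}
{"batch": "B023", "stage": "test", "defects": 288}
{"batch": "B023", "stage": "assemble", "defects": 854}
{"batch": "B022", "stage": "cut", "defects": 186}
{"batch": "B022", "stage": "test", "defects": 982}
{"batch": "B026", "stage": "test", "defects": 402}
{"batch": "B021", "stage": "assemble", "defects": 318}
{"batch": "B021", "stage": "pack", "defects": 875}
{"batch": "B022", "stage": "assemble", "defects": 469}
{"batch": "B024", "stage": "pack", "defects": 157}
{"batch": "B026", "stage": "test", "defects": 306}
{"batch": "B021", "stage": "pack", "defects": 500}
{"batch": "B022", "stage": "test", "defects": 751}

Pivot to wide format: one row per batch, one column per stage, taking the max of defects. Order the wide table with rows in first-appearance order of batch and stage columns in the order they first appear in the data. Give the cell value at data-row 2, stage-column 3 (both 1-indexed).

With rows in first-appearance order of batch, row 2 is batch=B026. stage columns in first-appearance order: cut, pack, assemble, test; column 3 is assemble.
Long rows with batch=B026, stage=assemble: max(427, 897) = 897.

897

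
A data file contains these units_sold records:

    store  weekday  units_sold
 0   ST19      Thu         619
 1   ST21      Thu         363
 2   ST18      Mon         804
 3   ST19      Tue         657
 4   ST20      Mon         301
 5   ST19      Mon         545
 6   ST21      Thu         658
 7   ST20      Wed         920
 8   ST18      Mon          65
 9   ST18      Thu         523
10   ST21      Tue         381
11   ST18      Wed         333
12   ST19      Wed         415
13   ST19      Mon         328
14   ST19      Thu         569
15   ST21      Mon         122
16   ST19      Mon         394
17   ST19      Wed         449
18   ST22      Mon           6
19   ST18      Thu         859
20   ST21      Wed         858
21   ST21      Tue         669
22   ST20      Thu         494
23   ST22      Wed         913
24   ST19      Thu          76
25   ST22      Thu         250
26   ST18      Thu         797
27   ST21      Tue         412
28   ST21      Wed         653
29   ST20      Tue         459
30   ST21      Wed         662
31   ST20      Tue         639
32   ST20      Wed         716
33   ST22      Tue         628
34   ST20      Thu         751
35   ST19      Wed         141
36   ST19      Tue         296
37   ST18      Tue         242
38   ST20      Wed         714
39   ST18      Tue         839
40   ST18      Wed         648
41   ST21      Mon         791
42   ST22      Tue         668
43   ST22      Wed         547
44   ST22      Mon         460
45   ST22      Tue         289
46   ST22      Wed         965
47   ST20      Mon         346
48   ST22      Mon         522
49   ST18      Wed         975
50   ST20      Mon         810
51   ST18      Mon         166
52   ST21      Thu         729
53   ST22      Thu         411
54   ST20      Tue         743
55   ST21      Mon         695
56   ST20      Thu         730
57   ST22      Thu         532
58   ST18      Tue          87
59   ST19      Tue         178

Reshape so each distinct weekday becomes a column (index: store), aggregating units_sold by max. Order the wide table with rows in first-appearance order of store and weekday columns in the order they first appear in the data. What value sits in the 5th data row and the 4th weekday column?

965

With rows in first-appearance order of store, row 5 is store=ST22. weekday columns in first-appearance order: Thu, Mon, Tue, Wed; column 4 is Wed.
Long rows with store=ST22, weekday=Wed: max(913, 547, 965) = 965.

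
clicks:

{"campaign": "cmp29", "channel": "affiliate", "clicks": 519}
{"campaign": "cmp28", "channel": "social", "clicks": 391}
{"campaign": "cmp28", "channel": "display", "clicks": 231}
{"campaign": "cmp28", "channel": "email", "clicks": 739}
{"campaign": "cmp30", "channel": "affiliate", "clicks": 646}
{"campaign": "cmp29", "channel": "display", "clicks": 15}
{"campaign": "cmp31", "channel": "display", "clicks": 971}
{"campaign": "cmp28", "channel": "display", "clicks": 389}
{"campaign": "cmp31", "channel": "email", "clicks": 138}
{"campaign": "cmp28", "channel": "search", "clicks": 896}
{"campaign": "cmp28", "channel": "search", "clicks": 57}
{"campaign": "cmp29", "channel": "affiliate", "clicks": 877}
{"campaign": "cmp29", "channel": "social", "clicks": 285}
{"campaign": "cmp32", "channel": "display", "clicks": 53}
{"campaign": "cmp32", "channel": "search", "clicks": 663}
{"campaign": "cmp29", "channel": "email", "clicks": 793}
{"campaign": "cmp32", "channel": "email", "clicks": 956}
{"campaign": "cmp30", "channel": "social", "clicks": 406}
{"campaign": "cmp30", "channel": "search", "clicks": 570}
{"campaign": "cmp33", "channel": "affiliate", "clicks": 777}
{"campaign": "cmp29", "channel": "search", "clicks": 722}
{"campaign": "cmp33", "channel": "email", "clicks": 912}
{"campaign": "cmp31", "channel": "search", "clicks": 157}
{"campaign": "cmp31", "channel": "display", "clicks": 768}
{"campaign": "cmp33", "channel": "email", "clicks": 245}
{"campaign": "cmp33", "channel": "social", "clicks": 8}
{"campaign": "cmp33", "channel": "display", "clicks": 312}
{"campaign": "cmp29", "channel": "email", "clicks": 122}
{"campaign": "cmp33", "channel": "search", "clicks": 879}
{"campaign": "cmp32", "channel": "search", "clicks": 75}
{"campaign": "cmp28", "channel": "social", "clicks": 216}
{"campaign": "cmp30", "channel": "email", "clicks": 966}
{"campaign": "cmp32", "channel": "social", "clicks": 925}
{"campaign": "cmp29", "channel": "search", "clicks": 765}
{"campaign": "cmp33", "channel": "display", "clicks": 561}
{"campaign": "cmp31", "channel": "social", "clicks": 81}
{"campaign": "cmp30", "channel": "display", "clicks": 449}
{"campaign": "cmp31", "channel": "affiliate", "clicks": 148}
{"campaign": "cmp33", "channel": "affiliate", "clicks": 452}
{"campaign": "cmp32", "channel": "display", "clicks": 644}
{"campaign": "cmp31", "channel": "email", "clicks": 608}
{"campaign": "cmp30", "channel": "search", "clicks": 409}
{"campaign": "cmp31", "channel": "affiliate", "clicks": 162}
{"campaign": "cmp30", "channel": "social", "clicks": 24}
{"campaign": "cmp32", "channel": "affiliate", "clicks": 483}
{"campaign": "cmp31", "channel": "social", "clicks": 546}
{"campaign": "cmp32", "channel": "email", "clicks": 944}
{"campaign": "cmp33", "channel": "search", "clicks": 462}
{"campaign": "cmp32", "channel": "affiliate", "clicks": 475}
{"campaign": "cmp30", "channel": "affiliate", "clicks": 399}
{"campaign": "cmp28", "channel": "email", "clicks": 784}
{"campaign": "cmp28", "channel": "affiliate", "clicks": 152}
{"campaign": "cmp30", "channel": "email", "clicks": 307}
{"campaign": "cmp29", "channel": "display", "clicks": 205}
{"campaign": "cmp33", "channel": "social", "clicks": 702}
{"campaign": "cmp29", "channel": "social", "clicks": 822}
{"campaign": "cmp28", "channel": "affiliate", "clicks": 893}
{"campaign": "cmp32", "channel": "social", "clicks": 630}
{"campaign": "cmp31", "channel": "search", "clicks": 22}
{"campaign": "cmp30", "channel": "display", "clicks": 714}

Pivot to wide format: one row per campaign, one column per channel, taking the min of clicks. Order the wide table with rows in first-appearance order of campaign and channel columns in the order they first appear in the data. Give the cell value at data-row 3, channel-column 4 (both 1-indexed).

With rows in first-appearance order of campaign, row 3 is campaign=cmp30. channel columns in first-appearance order: affiliate, social, display, email, search; column 4 is email.
Long rows with campaign=cmp30, channel=email: min(966, 307) = 307.

307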